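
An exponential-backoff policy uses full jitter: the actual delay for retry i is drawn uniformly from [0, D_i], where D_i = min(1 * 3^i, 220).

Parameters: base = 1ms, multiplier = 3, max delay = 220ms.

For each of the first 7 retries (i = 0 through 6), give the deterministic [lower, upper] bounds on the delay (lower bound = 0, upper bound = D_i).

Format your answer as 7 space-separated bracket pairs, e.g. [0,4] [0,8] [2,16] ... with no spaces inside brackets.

Answer: [0,1] [0,3] [0,9] [0,27] [0,81] [0,220] [0,220]

Derivation:
Computing bounds per retry:
  i=0: D_i=min(1*3^0,220)=1, bounds=[0,1]
  i=1: D_i=min(1*3^1,220)=3, bounds=[0,3]
  i=2: D_i=min(1*3^2,220)=9, bounds=[0,9]
  i=3: D_i=min(1*3^3,220)=27, bounds=[0,27]
  i=4: D_i=min(1*3^4,220)=81, bounds=[0,81]
  i=5: D_i=min(1*3^5,220)=220, bounds=[0,220]
  i=6: D_i=min(1*3^6,220)=220, bounds=[0,220]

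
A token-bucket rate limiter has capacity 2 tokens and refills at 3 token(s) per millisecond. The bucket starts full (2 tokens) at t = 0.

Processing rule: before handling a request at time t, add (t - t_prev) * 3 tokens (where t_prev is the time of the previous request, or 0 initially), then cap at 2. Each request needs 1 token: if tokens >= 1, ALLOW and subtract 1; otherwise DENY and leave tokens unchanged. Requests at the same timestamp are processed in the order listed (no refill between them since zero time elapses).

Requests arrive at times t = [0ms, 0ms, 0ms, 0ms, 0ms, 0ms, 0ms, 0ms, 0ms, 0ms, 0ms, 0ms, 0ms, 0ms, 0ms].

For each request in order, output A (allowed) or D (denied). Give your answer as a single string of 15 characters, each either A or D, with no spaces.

Answer: AADDDDDDDDDDDDD

Derivation:
Simulating step by step:
  req#1 t=0ms: ALLOW
  req#2 t=0ms: ALLOW
  req#3 t=0ms: DENY
  req#4 t=0ms: DENY
  req#5 t=0ms: DENY
  req#6 t=0ms: DENY
  req#7 t=0ms: DENY
  req#8 t=0ms: DENY
  req#9 t=0ms: DENY
  req#10 t=0ms: DENY
  req#11 t=0ms: DENY
  req#12 t=0ms: DENY
  req#13 t=0ms: DENY
  req#14 t=0ms: DENY
  req#15 t=0ms: DENY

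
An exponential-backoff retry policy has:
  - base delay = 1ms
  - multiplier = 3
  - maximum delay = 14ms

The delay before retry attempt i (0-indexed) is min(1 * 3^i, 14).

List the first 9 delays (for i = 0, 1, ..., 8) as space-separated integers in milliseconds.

Computing each delay:
  i=0: min(1*3^0, 14) = 1
  i=1: min(1*3^1, 14) = 3
  i=2: min(1*3^2, 14) = 9
  i=3: min(1*3^3, 14) = 14
  i=4: min(1*3^4, 14) = 14
  i=5: min(1*3^5, 14) = 14
  i=6: min(1*3^6, 14) = 14
  i=7: min(1*3^7, 14) = 14
  i=8: min(1*3^8, 14) = 14

Answer: 1 3 9 14 14 14 14 14 14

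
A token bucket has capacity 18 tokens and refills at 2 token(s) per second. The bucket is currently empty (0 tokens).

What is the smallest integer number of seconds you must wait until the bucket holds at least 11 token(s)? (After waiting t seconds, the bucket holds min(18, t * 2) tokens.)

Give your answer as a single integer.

Answer: 6

Derivation:
Need t * 2 >= 11, so t >= 11/2.
Smallest integer t = ceil(11/2) = 6.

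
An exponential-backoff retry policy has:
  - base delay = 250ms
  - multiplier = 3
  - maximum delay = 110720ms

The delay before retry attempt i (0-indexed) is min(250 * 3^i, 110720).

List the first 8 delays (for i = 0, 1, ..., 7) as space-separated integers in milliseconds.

Answer: 250 750 2250 6750 20250 60750 110720 110720

Derivation:
Computing each delay:
  i=0: min(250*3^0, 110720) = 250
  i=1: min(250*3^1, 110720) = 750
  i=2: min(250*3^2, 110720) = 2250
  i=3: min(250*3^3, 110720) = 6750
  i=4: min(250*3^4, 110720) = 20250
  i=5: min(250*3^5, 110720) = 60750
  i=6: min(250*3^6, 110720) = 110720
  i=7: min(250*3^7, 110720) = 110720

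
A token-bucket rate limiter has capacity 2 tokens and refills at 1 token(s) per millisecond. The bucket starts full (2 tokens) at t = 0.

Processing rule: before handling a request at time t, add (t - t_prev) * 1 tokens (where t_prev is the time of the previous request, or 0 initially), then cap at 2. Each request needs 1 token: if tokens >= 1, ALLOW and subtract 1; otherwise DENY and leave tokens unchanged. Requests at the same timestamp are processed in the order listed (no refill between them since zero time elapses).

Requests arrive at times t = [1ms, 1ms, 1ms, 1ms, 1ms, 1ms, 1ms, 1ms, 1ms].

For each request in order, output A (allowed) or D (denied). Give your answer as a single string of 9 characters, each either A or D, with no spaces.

Answer: AADDDDDDD

Derivation:
Simulating step by step:
  req#1 t=1ms: ALLOW
  req#2 t=1ms: ALLOW
  req#3 t=1ms: DENY
  req#4 t=1ms: DENY
  req#5 t=1ms: DENY
  req#6 t=1ms: DENY
  req#7 t=1ms: DENY
  req#8 t=1ms: DENY
  req#9 t=1ms: DENY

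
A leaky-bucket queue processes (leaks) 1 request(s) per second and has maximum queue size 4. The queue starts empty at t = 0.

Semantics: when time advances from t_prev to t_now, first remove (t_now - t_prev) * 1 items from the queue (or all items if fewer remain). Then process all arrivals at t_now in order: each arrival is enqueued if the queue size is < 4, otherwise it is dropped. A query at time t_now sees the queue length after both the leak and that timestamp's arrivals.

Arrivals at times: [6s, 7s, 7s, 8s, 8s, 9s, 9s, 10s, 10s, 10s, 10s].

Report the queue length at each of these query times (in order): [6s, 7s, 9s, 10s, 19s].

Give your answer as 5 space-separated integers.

Queue lengths at query times:
  query t=6s: backlog = 1
  query t=7s: backlog = 2
  query t=9s: backlog = 4
  query t=10s: backlog = 4
  query t=19s: backlog = 0

Answer: 1 2 4 4 0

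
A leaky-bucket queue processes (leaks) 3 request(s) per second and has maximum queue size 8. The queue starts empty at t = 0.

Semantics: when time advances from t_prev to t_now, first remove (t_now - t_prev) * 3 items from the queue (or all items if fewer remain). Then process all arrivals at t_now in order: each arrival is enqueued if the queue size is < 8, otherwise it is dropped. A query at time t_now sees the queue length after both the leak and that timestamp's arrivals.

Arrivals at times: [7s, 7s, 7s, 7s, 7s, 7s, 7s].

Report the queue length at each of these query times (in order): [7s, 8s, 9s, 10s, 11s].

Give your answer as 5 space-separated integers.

Answer: 7 4 1 0 0

Derivation:
Queue lengths at query times:
  query t=7s: backlog = 7
  query t=8s: backlog = 4
  query t=9s: backlog = 1
  query t=10s: backlog = 0
  query t=11s: backlog = 0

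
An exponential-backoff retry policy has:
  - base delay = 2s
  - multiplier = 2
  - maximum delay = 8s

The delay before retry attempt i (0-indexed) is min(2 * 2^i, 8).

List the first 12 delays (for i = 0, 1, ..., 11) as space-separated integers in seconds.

Answer: 2 4 8 8 8 8 8 8 8 8 8 8

Derivation:
Computing each delay:
  i=0: min(2*2^0, 8) = 2
  i=1: min(2*2^1, 8) = 4
  i=2: min(2*2^2, 8) = 8
  i=3: min(2*2^3, 8) = 8
  i=4: min(2*2^4, 8) = 8
  i=5: min(2*2^5, 8) = 8
  i=6: min(2*2^6, 8) = 8
  i=7: min(2*2^7, 8) = 8
  i=8: min(2*2^8, 8) = 8
  i=9: min(2*2^9, 8) = 8
  i=10: min(2*2^10, 8) = 8
  i=11: min(2*2^11, 8) = 8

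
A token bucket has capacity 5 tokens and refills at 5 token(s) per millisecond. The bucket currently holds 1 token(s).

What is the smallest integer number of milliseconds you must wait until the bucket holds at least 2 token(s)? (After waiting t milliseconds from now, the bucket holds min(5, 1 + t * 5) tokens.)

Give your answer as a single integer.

Need 1 + t * 5 >= 2, so t >= 1/5.
Smallest integer t = ceil(1/5) = 1.

Answer: 1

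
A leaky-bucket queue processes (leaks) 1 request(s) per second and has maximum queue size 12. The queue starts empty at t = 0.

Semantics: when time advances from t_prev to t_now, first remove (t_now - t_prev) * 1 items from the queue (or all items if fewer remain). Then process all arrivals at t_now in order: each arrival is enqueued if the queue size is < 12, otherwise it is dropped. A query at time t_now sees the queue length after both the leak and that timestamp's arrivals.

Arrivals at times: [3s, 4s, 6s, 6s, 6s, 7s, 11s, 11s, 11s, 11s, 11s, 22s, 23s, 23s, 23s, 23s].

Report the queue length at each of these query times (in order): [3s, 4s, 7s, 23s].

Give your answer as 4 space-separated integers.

Queue lengths at query times:
  query t=3s: backlog = 1
  query t=4s: backlog = 1
  query t=7s: backlog = 3
  query t=23s: backlog = 4

Answer: 1 1 3 4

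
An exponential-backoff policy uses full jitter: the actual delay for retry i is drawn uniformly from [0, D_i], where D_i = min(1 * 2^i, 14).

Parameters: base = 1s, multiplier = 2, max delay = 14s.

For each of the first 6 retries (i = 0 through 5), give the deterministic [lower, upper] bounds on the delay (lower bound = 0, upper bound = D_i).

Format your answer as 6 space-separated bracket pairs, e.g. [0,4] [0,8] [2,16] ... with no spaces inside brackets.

Answer: [0,1] [0,2] [0,4] [0,8] [0,14] [0,14]

Derivation:
Computing bounds per retry:
  i=0: D_i=min(1*2^0,14)=1, bounds=[0,1]
  i=1: D_i=min(1*2^1,14)=2, bounds=[0,2]
  i=2: D_i=min(1*2^2,14)=4, bounds=[0,4]
  i=3: D_i=min(1*2^3,14)=8, bounds=[0,8]
  i=4: D_i=min(1*2^4,14)=14, bounds=[0,14]
  i=5: D_i=min(1*2^5,14)=14, bounds=[0,14]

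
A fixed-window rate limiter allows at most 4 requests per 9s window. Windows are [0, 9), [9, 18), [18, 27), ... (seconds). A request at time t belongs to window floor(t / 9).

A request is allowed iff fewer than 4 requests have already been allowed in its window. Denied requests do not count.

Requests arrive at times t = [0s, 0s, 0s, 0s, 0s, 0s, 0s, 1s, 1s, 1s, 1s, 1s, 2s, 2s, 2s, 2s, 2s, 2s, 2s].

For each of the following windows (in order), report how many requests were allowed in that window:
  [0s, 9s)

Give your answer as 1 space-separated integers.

Answer: 4

Derivation:
Processing requests:
  req#1 t=0s (window 0): ALLOW
  req#2 t=0s (window 0): ALLOW
  req#3 t=0s (window 0): ALLOW
  req#4 t=0s (window 0): ALLOW
  req#5 t=0s (window 0): DENY
  req#6 t=0s (window 0): DENY
  req#7 t=0s (window 0): DENY
  req#8 t=1s (window 0): DENY
  req#9 t=1s (window 0): DENY
  req#10 t=1s (window 0): DENY
  req#11 t=1s (window 0): DENY
  req#12 t=1s (window 0): DENY
  req#13 t=2s (window 0): DENY
  req#14 t=2s (window 0): DENY
  req#15 t=2s (window 0): DENY
  req#16 t=2s (window 0): DENY
  req#17 t=2s (window 0): DENY
  req#18 t=2s (window 0): DENY
  req#19 t=2s (window 0): DENY

Allowed counts by window: 4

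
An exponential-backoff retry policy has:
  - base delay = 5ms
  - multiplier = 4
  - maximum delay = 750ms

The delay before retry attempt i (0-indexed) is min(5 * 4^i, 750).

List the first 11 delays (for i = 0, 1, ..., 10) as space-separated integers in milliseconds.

Answer: 5 20 80 320 750 750 750 750 750 750 750

Derivation:
Computing each delay:
  i=0: min(5*4^0, 750) = 5
  i=1: min(5*4^1, 750) = 20
  i=2: min(5*4^2, 750) = 80
  i=3: min(5*4^3, 750) = 320
  i=4: min(5*4^4, 750) = 750
  i=5: min(5*4^5, 750) = 750
  i=6: min(5*4^6, 750) = 750
  i=7: min(5*4^7, 750) = 750
  i=8: min(5*4^8, 750) = 750
  i=9: min(5*4^9, 750) = 750
  i=10: min(5*4^10, 750) = 750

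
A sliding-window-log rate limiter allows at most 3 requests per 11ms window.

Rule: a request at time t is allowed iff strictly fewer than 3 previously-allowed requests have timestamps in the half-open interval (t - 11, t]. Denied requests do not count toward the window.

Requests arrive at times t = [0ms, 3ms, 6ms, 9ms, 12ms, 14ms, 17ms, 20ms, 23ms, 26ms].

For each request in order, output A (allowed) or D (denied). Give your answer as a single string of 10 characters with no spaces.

Answer: AAADAAADAA

Derivation:
Tracking allowed requests in the window:
  req#1 t=0ms: ALLOW
  req#2 t=3ms: ALLOW
  req#3 t=6ms: ALLOW
  req#4 t=9ms: DENY
  req#5 t=12ms: ALLOW
  req#6 t=14ms: ALLOW
  req#7 t=17ms: ALLOW
  req#8 t=20ms: DENY
  req#9 t=23ms: ALLOW
  req#10 t=26ms: ALLOW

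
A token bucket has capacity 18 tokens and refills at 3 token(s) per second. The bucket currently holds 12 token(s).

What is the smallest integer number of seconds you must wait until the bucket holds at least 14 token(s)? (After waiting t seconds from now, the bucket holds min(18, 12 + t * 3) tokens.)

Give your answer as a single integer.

Answer: 1

Derivation:
Need 12 + t * 3 >= 14, so t >= 2/3.
Smallest integer t = ceil(2/3) = 1.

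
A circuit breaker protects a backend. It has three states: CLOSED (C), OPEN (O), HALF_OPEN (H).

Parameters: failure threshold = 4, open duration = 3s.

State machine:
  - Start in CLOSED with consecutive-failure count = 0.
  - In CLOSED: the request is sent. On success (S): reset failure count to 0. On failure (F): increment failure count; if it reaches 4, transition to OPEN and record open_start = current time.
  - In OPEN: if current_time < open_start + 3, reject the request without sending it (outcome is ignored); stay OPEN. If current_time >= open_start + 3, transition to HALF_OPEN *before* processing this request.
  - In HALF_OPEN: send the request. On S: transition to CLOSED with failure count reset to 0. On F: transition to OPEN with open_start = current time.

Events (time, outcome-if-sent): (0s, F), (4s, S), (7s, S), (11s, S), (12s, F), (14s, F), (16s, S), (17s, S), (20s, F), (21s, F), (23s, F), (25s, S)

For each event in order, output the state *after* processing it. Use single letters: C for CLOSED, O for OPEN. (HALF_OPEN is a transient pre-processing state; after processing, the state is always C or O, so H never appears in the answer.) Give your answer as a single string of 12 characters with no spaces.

Answer: CCCCCCCCCCCC

Derivation:
State after each event:
  event#1 t=0s outcome=F: state=CLOSED
  event#2 t=4s outcome=S: state=CLOSED
  event#3 t=7s outcome=S: state=CLOSED
  event#4 t=11s outcome=S: state=CLOSED
  event#5 t=12s outcome=F: state=CLOSED
  event#6 t=14s outcome=F: state=CLOSED
  event#7 t=16s outcome=S: state=CLOSED
  event#8 t=17s outcome=S: state=CLOSED
  event#9 t=20s outcome=F: state=CLOSED
  event#10 t=21s outcome=F: state=CLOSED
  event#11 t=23s outcome=F: state=CLOSED
  event#12 t=25s outcome=S: state=CLOSED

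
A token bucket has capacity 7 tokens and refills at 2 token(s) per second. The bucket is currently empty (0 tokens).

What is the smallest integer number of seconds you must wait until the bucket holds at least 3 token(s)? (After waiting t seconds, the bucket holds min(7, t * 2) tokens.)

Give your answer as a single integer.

Need t * 2 >= 3, so t >= 3/2.
Smallest integer t = ceil(3/2) = 2.

Answer: 2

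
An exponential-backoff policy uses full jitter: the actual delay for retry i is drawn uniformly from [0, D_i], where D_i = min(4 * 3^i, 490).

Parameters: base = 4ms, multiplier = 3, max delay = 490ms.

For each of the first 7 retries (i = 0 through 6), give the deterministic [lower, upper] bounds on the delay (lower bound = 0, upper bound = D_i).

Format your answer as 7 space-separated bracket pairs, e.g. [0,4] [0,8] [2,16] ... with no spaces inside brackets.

Answer: [0,4] [0,12] [0,36] [0,108] [0,324] [0,490] [0,490]

Derivation:
Computing bounds per retry:
  i=0: D_i=min(4*3^0,490)=4, bounds=[0,4]
  i=1: D_i=min(4*3^1,490)=12, bounds=[0,12]
  i=2: D_i=min(4*3^2,490)=36, bounds=[0,36]
  i=3: D_i=min(4*3^3,490)=108, bounds=[0,108]
  i=4: D_i=min(4*3^4,490)=324, bounds=[0,324]
  i=5: D_i=min(4*3^5,490)=490, bounds=[0,490]
  i=6: D_i=min(4*3^6,490)=490, bounds=[0,490]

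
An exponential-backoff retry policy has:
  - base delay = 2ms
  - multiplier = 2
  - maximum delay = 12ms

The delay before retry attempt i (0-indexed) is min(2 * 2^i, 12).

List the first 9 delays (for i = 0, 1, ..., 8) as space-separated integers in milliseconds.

Answer: 2 4 8 12 12 12 12 12 12

Derivation:
Computing each delay:
  i=0: min(2*2^0, 12) = 2
  i=1: min(2*2^1, 12) = 4
  i=2: min(2*2^2, 12) = 8
  i=3: min(2*2^3, 12) = 12
  i=4: min(2*2^4, 12) = 12
  i=5: min(2*2^5, 12) = 12
  i=6: min(2*2^6, 12) = 12
  i=7: min(2*2^7, 12) = 12
  i=8: min(2*2^8, 12) = 12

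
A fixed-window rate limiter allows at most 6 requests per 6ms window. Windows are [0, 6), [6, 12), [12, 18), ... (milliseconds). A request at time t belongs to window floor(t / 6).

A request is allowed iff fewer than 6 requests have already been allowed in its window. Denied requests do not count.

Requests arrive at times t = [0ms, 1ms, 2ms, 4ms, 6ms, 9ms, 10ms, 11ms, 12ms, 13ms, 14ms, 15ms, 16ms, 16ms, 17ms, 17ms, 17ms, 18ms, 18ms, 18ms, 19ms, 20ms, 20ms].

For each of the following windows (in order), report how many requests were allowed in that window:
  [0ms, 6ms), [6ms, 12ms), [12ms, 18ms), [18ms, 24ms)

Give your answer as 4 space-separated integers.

Answer: 4 4 6 6

Derivation:
Processing requests:
  req#1 t=0ms (window 0): ALLOW
  req#2 t=1ms (window 0): ALLOW
  req#3 t=2ms (window 0): ALLOW
  req#4 t=4ms (window 0): ALLOW
  req#5 t=6ms (window 1): ALLOW
  req#6 t=9ms (window 1): ALLOW
  req#7 t=10ms (window 1): ALLOW
  req#8 t=11ms (window 1): ALLOW
  req#9 t=12ms (window 2): ALLOW
  req#10 t=13ms (window 2): ALLOW
  req#11 t=14ms (window 2): ALLOW
  req#12 t=15ms (window 2): ALLOW
  req#13 t=16ms (window 2): ALLOW
  req#14 t=16ms (window 2): ALLOW
  req#15 t=17ms (window 2): DENY
  req#16 t=17ms (window 2): DENY
  req#17 t=17ms (window 2): DENY
  req#18 t=18ms (window 3): ALLOW
  req#19 t=18ms (window 3): ALLOW
  req#20 t=18ms (window 3): ALLOW
  req#21 t=19ms (window 3): ALLOW
  req#22 t=20ms (window 3): ALLOW
  req#23 t=20ms (window 3): ALLOW

Allowed counts by window: 4 4 6 6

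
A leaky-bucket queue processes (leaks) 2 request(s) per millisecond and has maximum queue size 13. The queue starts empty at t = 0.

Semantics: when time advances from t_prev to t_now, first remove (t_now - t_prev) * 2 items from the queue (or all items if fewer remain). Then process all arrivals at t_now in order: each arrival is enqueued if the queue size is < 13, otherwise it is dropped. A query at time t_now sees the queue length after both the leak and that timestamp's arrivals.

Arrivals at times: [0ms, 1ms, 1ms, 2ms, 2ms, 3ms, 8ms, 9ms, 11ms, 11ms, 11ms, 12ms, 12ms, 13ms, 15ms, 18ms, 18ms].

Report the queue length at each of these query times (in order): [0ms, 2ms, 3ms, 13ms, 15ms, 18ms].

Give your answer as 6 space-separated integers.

Queue lengths at query times:
  query t=0ms: backlog = 1
  query t=2ms: backlog = 2
  query t=3ms: backlog = 1
  query t=13ms: backlog = 2
  query t=15ms: backlog = 1
  query t=18ms: backlog = 2

Answer: 1 2 1 2 1 2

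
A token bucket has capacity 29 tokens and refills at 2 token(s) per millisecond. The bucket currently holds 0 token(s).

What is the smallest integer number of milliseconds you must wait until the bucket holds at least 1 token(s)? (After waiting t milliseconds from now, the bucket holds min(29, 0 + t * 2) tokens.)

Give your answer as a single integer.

Answer: 1

Derivation:
Need 0 + t * 2 >= 1, so t >= 1/2.
Smallest integer t = ceil(1/2) = 1.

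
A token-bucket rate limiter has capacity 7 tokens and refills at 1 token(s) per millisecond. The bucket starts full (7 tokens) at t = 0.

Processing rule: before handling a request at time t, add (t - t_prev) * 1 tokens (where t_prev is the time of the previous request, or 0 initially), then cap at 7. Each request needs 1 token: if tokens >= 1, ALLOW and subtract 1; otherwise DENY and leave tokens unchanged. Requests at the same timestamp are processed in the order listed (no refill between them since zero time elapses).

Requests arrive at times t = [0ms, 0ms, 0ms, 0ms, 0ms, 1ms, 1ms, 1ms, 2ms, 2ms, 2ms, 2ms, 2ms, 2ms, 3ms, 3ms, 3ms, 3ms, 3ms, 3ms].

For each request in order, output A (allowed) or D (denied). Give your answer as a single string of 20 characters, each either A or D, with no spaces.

Simulating step by step:
  req#1 t=0ms: ALLOW
  req#2 t=0ms: ALLOW
  req#3 t=0ms: ALLOW
  req#4 t=0ms: ALLOW
  req#5 t=0ms: ALLOW
  req#6 t=1ms: ALLOW
  req#7 t=1ms: ALLOW
  req#8 t=1ms: ALLOW
  req#9 t=2ms: ALLOW
  req#10 t=2ms: DENY
  req#11 t=2ms: DENY
  req#12 t=2ms: DENY
  req#13 t=2ms: DENY
  req#14 t=2ms: DENY
  req#15 t=3ms: ALLOW
  req#16 t=3ms: DENY
  req#17 t=3ms: DENY
  req#18 t=3ms: DENY
  req#19 t=3ms: DENY
  req#20 t=3ms: DENY

Answer: AAAAAAAAADDDDDADDDDD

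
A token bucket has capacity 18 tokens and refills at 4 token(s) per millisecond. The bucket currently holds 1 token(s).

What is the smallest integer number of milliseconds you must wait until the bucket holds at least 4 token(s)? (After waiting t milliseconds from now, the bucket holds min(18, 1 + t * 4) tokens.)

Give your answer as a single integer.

Need 1 + t * 4 >= 4, so t >= 3/4.
Smallest integer t = ceil(3/4) = 1.

Answer: 1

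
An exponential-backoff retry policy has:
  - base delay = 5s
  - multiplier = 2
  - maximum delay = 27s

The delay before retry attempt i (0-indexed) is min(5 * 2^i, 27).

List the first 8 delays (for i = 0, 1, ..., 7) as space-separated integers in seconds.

Answer: 5 10 20 27 27 27 27 27

Derivation:
Computing each delay:
  i=0: min(5*2^0, 27) = 5
  i=1: min(5*2^1, 27) = 10
  i=2: min(5*2^2, 27) = 20
  i=3: min(5*2^3, 27) = 27
  i=4: min(5*2^4, 27) = 27
  i=5: min(5*2^5, 27) = 27
  i=6: min(5*2^6, 27) = 27
  i=7: min(5*2^7, 27) = 27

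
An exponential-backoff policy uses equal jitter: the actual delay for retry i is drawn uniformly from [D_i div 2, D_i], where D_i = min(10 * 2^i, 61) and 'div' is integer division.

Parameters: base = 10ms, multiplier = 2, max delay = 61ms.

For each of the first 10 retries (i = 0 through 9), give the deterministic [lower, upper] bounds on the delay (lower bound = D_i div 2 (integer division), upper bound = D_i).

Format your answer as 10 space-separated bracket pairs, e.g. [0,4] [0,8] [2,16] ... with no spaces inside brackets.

Answer: [5,10] [10,20] [20,40] [30,61] [30,61] [30,61] [30,61] [30,61] [30,61] [30,61]

Derivation:
Computing bounds per retry:
  i=0: D_i=min(10*2^0,61)=10, bounds=[5,10]
  i=1: D_i=min(10*2^1,61)=20, bounds=[10,20]
  i=2: D_i=min(10*2^2,61)=40, bounds=[20,40]
  i=3: D_i=min(10*2^3,61)=61, bounds=[30,61]
  i=4: D_i=min(10*2^4,61)=61, bounds=[30,61]
  i=5: D_i=min(10*2^5,61)=61, bounds=[30,61]
  i=6: D_i=min(10*2^6,61)=61, bounds=[30,61]
  i=7: D_i=min(10*2^7,61)=61, bounds=[30,61]
  i=8: D_i=min(10*2^8,61)=61, bounds=[30,61]
  i=9: D_i=min(10*2^9,61)=61, bounds=[30,61]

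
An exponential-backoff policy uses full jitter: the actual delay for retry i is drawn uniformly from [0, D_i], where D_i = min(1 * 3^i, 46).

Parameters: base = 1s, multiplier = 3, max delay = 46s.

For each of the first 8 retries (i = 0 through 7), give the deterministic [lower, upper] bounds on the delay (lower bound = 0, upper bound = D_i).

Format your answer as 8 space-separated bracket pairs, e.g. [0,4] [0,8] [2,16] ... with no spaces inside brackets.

Computing bounds per retry:
  i=0: D_i=min(1*3^0,46)=1, bounds=[0,1]
  i=1: D_i=min(1*3^1,46)=3, bounds=[0,3]
  i=2: D_i=min(1*3^2,46)=9, bounds=[0,9]
  i=3: D_i=min(1*3^3,46)=27, bounds=[0,27]
  i=4: D_i=min(1*3^4,46)=46, bounds=[0,46]
  i=5: D_i=min(1*3^5,46)=46, bounds=[0,46]
  i=6: D_i=min(1*3^6,46)=46, bounds=[0,46]
  i=7: D_i=min(1*3^7,46)=46, bounds=[0,46]

Answer: [0,1] [0,3] [0,9] [0,27] [0,46] [0,46] [0,46] [0,46]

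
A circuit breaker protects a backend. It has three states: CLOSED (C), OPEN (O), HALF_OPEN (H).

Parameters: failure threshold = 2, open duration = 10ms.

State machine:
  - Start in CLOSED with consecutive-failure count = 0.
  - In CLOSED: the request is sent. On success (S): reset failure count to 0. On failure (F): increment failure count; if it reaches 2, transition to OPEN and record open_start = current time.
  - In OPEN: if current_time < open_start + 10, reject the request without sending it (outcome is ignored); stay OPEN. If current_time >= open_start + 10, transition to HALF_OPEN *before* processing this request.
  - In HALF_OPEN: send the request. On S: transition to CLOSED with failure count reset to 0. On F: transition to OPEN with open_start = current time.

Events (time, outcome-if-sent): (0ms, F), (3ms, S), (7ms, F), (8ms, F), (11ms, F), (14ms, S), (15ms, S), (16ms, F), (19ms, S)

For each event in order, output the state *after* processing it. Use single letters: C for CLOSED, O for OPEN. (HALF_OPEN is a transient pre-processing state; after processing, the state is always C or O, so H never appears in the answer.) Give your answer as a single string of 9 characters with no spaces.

Answer: CCCOOOOOC

Derivation:
State after each event:
  event#1 t=0ms outcome=F: state=CLOSED
  event#2 t=3ms outcome=S: state=CLOSED
  event#3 t=7ms outcome=F: state=CLOSED
  event#4 t=8ms outcome=F: state=OPEN
  event#5 t=11ms outcome=F: state=OPEN
  event#6 t=14ms outcome=S: state=OPEN
  event#7 t=15ms outcome=S: state=OPEN
  event#8 t=16ms outcome=F: state=OPEN
  event#9 t=19ms outcome=S: state=CLOSED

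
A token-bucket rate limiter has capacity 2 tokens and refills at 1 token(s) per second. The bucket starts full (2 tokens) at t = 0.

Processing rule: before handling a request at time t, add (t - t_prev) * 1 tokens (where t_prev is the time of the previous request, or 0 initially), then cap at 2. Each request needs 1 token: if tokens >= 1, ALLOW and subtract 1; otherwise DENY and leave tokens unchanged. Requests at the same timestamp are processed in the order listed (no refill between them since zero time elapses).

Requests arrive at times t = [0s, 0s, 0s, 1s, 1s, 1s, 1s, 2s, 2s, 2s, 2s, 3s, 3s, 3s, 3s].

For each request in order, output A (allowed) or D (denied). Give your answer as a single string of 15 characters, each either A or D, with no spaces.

Simulating step by step:
  req#1 t=0s: ALLOW
  req#2 t=0s: ALLOW
  req#3 t=0s: DENY
  req#4 t=1s: ALLOW
  req#5 t=1s: DENY
  req#6 t=1s: DENY
  req#7 t=1s: DENY
  req#8 t=2s: ALLOW
  req#9 t=2s: DENY
  req#10 t=2s: DENY
  req#11 t=2s: DENY
  req#12 t=3s: ALLOW
  req#13 t=3s: DENY
  req#14 t=3s: DENY
  req#15 t=3s: DENY

Answer: AADADDDADDDADDD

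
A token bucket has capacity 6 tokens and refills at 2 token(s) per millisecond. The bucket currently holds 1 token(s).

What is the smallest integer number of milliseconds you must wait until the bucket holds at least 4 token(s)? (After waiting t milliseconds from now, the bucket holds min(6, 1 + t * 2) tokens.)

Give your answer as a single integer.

Need 1 + t * 2 >= 4, so t >= 3/2.
Smallest integer t = ceil(3/2) = 2.

Answer: 2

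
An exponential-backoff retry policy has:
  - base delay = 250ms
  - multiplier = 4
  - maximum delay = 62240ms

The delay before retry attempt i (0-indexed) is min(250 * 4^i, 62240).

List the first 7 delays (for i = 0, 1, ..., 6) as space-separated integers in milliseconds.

Computing each delay:
  i=0: min(250*4^0, 62240) = 250
  i=1: min(250*4^1, 62240) = 1000
  i=2: min(250*4^2, 62240) = 4000
  i=3: min(250*4^3, 62240) = 16000
  i=4: min(250*4^4, 62240) = 62240
  i=5: min(250*4^5, 62240) = 62240
  i=6: min(250*4^6, 62240) = 62240

Answer: 250 1000 4000 16000 62240 62240 62240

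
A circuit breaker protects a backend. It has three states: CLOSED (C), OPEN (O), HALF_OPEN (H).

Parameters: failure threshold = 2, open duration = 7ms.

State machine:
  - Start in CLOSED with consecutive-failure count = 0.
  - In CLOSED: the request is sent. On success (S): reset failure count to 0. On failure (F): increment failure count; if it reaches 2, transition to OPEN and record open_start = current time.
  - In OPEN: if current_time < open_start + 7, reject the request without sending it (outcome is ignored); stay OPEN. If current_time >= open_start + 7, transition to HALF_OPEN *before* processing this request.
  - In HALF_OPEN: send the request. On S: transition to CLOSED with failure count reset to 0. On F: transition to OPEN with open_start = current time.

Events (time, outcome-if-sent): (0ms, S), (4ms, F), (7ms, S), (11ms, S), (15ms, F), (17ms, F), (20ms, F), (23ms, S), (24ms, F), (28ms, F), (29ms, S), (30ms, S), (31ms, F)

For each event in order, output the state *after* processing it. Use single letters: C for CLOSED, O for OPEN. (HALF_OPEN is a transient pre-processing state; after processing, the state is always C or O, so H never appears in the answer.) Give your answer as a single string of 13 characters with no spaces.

State after each event:
  event#1 t=0ms outcome=S: state=CLOSED
  event#2 t=4ms outcome=F: state=CLOSED
  event#3 t=7ms outcome=S: state=CLOSED
  event#4 t=11ms outcome=S: state=CLOSED
  event#5 t=15ms outcome=F: state=CLOSED
  event#6 t=17ms outcome=F: state=OPEN
  event#7 t=20ms outcome=F: state=OPEN
  event#8 t=23ms outcome=S: state=OPEN
  event#9 t=24ms outcome=F: state=OPEN
  event#10 t=28ms outcome=F: state=OPEN
  event#11 t=29ms outcome=S: state=OPEN
  event#12 t=30ms outcome=S: state=OPEN
  event#13 t=31ms outcome=F: state=OPEN

Answer: CCCCCOOOOOOOO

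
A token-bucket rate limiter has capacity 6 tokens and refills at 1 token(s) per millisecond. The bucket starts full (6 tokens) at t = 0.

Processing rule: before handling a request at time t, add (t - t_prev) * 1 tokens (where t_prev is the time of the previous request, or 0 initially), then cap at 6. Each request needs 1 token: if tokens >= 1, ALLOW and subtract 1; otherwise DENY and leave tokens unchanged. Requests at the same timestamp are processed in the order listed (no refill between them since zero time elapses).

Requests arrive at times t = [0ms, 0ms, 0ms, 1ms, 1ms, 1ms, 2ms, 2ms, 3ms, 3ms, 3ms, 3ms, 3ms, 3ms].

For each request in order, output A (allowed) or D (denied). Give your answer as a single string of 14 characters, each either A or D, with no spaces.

Simulating step by step:
  req#1 t=0ms: ALLOW
  req#2 t=0ms: ALLOW
  req#3 t=0ms: ALLOW
  req#4 t=1ms: ALLOW
  req#5 t=1ms: ALLOW
  req#6 t=1ms: ALLOW
  req#7 t=2ms: ALLOW
  req#8 t=2ms: ALLOW
  req#9 t=3ms: ALLOW
  req#10 t=3ms: DENY
  req#11 t=3ms: DENY
  req#12 t=3ms: DENY
  req#13 t=3ms: DENY
  req#14 t=3ms: DENY

Answer: AAAAAAAAADDDDD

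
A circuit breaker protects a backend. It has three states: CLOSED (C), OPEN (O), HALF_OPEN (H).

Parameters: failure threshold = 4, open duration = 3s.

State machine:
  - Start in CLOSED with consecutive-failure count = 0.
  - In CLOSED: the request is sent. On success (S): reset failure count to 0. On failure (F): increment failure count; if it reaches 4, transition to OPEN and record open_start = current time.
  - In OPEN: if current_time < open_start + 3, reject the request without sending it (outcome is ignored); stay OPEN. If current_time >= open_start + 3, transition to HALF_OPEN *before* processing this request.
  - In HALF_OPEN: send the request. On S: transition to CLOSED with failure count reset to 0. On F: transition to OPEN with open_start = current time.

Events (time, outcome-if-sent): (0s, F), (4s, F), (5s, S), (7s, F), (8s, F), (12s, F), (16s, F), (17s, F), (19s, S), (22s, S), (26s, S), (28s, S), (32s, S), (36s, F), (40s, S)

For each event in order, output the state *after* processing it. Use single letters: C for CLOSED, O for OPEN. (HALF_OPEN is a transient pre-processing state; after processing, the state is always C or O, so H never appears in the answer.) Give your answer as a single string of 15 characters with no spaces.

State after each event:
  event#1 t=0s outcome=F: state=CLOSED
  event#2 t=4s outcome=F: state=CLOSED
  event#3 t=5s outcome=S: state=CLOSED
  event#4 t=7s outcome=F: state=CLOSED
  event#5 t=8s outcome=F: state=CLOSED
  event#6 t=12s outcome=F: state=CLOSED
  event#7 t=16s outcome=F: state=OPEN
  event#8 t=17s outcome=F: state=OPEN
  event#9 t=19s outcome=S: state=CLOSED
  event#10 t=22s outcome=S: state=CLOSED
  event#11 t=26s outcome=S: state=CLOSED
  event#12 t=28s outcome=S: state=CLOSED
  event#13 t=32s outcome=S: state=CLOSED
  event#14 t=36s outcome=F: state=CLOSED
  event#15 t=40s outcome=S: state=CLOSED

Answer: CCCCCCOOCCCCCCC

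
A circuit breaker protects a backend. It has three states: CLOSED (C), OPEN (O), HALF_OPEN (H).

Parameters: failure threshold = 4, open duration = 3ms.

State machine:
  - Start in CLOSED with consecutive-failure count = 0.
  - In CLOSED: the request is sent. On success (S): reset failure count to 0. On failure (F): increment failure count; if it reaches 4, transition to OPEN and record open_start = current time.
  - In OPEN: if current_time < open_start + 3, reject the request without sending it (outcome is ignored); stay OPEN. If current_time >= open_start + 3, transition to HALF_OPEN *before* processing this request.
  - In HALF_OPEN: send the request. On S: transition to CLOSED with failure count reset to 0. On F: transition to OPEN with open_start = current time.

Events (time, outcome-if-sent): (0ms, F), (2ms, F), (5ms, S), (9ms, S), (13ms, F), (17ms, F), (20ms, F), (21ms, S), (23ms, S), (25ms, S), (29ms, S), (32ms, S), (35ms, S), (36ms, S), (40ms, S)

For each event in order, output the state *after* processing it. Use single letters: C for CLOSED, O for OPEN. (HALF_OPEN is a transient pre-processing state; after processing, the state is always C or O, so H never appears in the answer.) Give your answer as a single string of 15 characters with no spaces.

Answer: CCCCCCCCCCCCCCC

Derivation:
State after each event:
  event#1 t=0ms outcome=F: state=CLOSED
  event#2 t=2ms outcome=F: state=CLOSED
  event#3 t=5ms outcome=S: state=CLOSED
  event#4 t=9ms outcome=S: state=CLOSED
  event#5 t=13ms outcome=F: state=CLOSED
  event#6 t=17ms outcome=F: state=CLOSED
  event#7 t=20ms outcome=F: state=CLOSED
  event#8 t=21ms outcome=S: state=CLOSED
  event#9 t=23ms outcome=S: state=CLOSED
  event#10 t=25ms outcome=S: state=CLOSED
  event#11 t=29ms outcome=S: state=CLOSED
  event#12 t=32ms outcome=S: state=CLOSED
  event#13 t=35ms outcome=S: state=CLOSED
  event#14 t=36ms outcome=S: state=CLOSED
  event#15 t=40ms outcome=S: state=CLOSED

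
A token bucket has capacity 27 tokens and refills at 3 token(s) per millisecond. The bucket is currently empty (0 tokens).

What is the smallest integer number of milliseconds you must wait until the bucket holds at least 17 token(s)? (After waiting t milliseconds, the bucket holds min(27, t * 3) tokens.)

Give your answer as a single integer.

Answer: 6

Derivation:
Need t * 3 >= 17, so t >= 17/3.
Smallest integer t = ceil(17/3) = 6.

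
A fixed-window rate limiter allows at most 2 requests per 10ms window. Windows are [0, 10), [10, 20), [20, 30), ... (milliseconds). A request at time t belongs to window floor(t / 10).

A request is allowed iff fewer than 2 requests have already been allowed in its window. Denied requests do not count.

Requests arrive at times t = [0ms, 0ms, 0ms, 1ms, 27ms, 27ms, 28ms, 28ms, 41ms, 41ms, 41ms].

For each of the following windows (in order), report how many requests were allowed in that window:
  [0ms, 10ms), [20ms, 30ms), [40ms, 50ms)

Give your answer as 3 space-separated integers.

Processing requests:
  req#1 t=0ms (window 0): ALLOW
  req#2 t=0ms (window 0): ALLOW
  req#3 t=0ms (window 0): DENY
  req#4 t=1ms (window 0): DENY
  req#5 t=27ms (window 2): ALLOW
  req#6 t=27ms (window 2): ALLOW
  req#7 t=28ms (window 2): DENY
  req#8 t=28ms (window 2): DENY
  req#9 t=41ms (window 4): ALLOW
  req#10 t=41ms (window 4): ALLOW
  req#11 t=41ms (window 4): DENY

Allowed counts by window: 2 2 2

Answer: 2 2 2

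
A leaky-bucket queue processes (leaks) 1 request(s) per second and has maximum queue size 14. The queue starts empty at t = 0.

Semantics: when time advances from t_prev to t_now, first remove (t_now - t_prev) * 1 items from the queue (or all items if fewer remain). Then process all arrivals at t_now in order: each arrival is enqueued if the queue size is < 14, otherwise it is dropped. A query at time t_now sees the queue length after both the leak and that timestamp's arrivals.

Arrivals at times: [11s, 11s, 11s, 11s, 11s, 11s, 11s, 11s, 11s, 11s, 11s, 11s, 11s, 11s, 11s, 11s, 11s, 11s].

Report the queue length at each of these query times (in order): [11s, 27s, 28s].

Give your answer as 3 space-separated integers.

Queue lengths at query times:
  query t=11s: backlog = 14
  query t=27s: backlog = 0
  query t=28s: backlog = 0

Answer: 14 0 0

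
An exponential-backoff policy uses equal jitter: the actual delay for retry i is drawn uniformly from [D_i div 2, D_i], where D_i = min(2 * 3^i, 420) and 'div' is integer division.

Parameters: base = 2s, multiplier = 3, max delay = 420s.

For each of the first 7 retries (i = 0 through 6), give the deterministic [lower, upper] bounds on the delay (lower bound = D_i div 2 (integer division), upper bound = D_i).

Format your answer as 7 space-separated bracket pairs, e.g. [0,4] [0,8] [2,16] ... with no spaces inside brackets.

Computing bounds per retry:
  i=0: D_i=min(2*3^0,420)=2, bounds=[1,2]
  i=1: D_i=min(2*3^1,420)=6, bounds=[3,6]
  i=2: D_i=min(2*3^2,420)=18, bounds=[9,18]
  i=3: D_i=min(2*3^3,420)=54, bounds=[27,54]
  i=4: D_i=min(2*3^4,420)=162, bounds=[81,162]
  i=5: D_i=min(2*3^5,420)=420, bounds=[210,420]
  i=6: D_i=min(2*3^6,420)=420, bounds=[210,420]

Answer: [1,2] [3,6] [9,18] [27,54] [81,162] [210,420] [210,420]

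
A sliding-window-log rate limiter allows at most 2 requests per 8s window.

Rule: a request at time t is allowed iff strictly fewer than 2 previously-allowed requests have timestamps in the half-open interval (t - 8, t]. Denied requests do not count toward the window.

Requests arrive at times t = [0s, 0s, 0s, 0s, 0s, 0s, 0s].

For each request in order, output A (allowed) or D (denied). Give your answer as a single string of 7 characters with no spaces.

Tracking allowed requests in the window:
  req#1 t=0s: ALLOW
  req#2 t=0s: ALLOW
  req#3 t=0s: DENY
  req#4 t=0s: DENY
  req#5 t=0s: DENY
  req#6 t=0s: DENY
  req#7 t=0s: DENY

Answer: AADDDDD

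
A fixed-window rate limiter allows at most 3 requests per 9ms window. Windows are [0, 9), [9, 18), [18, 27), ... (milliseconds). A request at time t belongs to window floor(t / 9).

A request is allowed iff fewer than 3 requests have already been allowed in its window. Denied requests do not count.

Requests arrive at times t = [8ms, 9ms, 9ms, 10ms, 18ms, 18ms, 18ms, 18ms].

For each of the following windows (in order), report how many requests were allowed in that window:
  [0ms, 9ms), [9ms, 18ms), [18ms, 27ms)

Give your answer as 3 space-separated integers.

Answer: 1 3 3

Derivation:
Processing requests:
  req#1 t=8ms (window 0): ALLOW
  req#2 t=9ms (window 1): ALLOW
  req#3 t=9ms (window 1): ALLOW
  req#4 t=10ms (window 1): ALLOW
  req#5 t=18ms (window 2): ALLOW
  req#6 t=18ms (window 2): ALLOW
  req#7 t=18ms (window 2): ALLOW
  req#8 t=18ms (window 2): DENY

Allowed counts by window: 1 3 3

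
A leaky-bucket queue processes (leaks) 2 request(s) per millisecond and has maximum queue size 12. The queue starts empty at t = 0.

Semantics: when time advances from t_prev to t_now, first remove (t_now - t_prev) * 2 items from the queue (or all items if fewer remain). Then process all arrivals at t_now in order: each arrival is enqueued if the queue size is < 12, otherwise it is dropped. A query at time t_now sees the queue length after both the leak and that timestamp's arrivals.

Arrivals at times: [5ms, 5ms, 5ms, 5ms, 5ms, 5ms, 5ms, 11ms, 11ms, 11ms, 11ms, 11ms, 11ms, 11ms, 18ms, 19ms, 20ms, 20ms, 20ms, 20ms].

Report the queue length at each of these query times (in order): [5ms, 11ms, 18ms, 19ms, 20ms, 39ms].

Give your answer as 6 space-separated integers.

Answer: 7 7 1 1 4 0

Derivation:
Queue lengths at query times:
  query t=5ms: backlog = 7
  query t=11ms: backlog = 7
  query t=18ms: backlog = 1
  query t=19ms: backlog = 1
  query t=20ms: backlog = 4
  query t=39ms: backlog = 0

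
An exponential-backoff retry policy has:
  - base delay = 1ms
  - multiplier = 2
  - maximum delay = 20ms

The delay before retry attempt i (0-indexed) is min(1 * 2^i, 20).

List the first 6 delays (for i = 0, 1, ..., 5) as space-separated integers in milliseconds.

Answer: 1 2 4 8 16 20

Derivation:
Computing each delay:
  i=0: min(1*2^0, 20) = 1
  i=1: min(1*2^1, 20) = 2
  i=2: min(1*2^2, 20) = 4
  i=3: min(1*2^3, 20) = 8
  i=4: min(1*2^4, 20) = 16
  i=5: min(1*2^5, 20) = 20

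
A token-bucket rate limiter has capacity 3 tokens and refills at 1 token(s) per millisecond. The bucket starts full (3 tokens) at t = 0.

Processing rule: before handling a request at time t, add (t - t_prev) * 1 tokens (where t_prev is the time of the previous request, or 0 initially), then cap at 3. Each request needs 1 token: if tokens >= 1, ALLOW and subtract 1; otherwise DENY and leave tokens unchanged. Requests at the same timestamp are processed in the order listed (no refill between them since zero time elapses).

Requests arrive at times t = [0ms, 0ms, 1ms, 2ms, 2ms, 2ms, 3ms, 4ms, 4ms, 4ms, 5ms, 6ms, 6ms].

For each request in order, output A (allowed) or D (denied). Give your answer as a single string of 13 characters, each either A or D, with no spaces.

Simulating step by step:
  req#1 t=0ms: ALLOW
  req#2 t=0ms: ALLOW
  req#3 t=1ms: ALLOW
  req#4 t=2ms: ALLOW
  req#5 t=2ms: ALLOW
  req#6 t=2ms: DENY
  req#7 t=3ms: ALLOW
  req#8 t=4ms: ALLOW
  req#9 t=4ms: DENY
  req#10 t=4ms: DENY
  req#11 t=5ms: ALLOW
  req#12 t=6ms: ALLOW
  req#13 t=6ms: DENY

Answer: AAAAADAADDAAD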